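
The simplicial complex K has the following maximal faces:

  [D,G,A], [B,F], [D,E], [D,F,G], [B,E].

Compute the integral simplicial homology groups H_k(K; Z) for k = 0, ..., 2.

H_0 ≅ Z,  H_1 ≅ Z,  H_2 = 0.

We work with the vertex ordering A < B < D < E < F < G. The simplices of K, each written with vertices in increasing order, are:

  0-simplices (6): A, B, D, E, F, G
  1-simplices (8): AD, AG, BE, BF, DE, DF, DG, FG
  2-simplices (2): ADG, DFG

Hence C_0 ≅ Z^6, C_1 ≅ Z^8, C_2 ≅ Z^2.

The boundary map ∂_1: C_1 → C_0 maps an edge to its endpoints' difference, ∂[p,q] = q − p.
The 6×8 boundary matrix has rank 5 and Smith normal form diag(1,1,1,1,1).

Boundary ∂_2: C_2 → C_1 maps a triangle to the signed sum of its edges. For instance
  ∂ADG = DG − AG + AD,
  ∂DFG = FG − DG + DF.
This gives a 8×2 integer matrix of rank 2; reducing to Smith normal form yields diagonal entries (1,1).

Reading off H_k = ker ∂_k / im ∂_{k+1}:

  H_0: rank C_0 − rank ∂_1 = 6 − 5 = 1, and the invariant factors of ∂_1 are all 1, so H_0 ≅ Z.
  H_1: rank ker ∂_1 − rank ∂_2 = (8 − 5) − 2 = 1, and the invariant factors of ∂_2 are all 1, so H_1 ≅ Z.
  H_2: rank ker ∂_2 − rank ∂_3 = (2 − 2) − 0 = 0, and there is no ∂_3, so H_2 ≅ 0.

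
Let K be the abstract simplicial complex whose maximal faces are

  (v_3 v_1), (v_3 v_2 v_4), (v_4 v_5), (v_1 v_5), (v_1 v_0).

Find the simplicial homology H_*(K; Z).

H_0 ≅ Z,  H_1 ≅ Z,  H_2 = 0.

We work with the vertex ordering v_0 < v_1 < v_2 < v_3 < v_4 < v_5. The simplices of K, each written with vertices in increasing order, are:

  0-simplices (6): [v_0], [v_1], [v_2], [v_3], [v_4], [v_5]
  1-simplices (7): [v_0,v_1], [v_1,v_3], [v_1,v_5], [v_2,v_3], [v_2,v_4], [v_3,v_4], [v_4,v_5]
  2-simplices (1): [v_2,v_3,v_4]

Hence C_0 ≅ Z^6, C_1 ≅ Z^7, C_2 ≅ Z^1.

The boundary map ∂_1: C_1 → C_0 maps an edge to its endpoints' difference, ∂[p,q] = q − p. For instance
  ∂[v_1,v_3] = [v_3] − [v_1].
The 6×7 boundary matrix has rank 5 and Smith normal form diag(1,1,1,1,1).

∂_2: C_2 → C_1 maps a triangle to the signed sum of its edges. For instance
  ∂[v_2,v_3,v_4] = [v_3,v_4] − [v_2,v_4] + [v_2,v_3].
The 7×1 boundary matrix has rank 1 and Smith normal form diag(1).

Reading off H_k = ker ∂_k / im ∂_{k+1}:

  H_0: rank C_0 − rank ∂_1 = 6 − 5 = 1, and the invariant factors of ∂_1 are all 1, so H_0 = Z.
  H_1: rank ker ∂_1 − rank ∂_2 = (7 − 5) − 1 = 1, and the invariant factors of ∂_2 are all 1, so H_1 = Z.
  H_2: rank ker ∂_2 − rank ∂_3 = (1 − 1) − 0 = 0, and there is no ∂_3, so H_2 = 0.

As a check, the Euler characteristic is 6 − 7 + 1 = 0, which agrees with 1 − 1 + 0 = 0.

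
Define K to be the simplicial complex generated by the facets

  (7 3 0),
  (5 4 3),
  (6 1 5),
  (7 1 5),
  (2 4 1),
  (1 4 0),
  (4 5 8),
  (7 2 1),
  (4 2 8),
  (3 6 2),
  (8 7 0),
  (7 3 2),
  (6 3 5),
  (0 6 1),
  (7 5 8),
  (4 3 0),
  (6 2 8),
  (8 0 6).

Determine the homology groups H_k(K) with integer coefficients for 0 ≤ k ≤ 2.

Fix the vertex order 0 < 1 < 2 < 3 < 4 < 5 < 6 < 7 < 8 and write every simplex with vertices in increasing order. Then dim K = 2 and the simplices of K are:

  0-simplices (9): [0], [1], [2], [3], [4], [5], [6], [7], [8]
  1-simplices (27): (27 of them)
  2-simplices (18): [0,1,4], [0,1,6], [0,3,4], [0,3,7], [0,6,8], [0,7,8], [1,2,4], [1,2,7], [1,5,6], [1,5,7], [2,3,6], [2,3,7], [2,4,8], [2,6,8], [3,4,5], [3,5,6], [4,5,8], [5,7,8]

Hence C_0 ≅ Z^9, C_1 ≅ Z^27, C_2 ≅ Z^18.

The boundary map ∂_1: C_1 → C_0 sends each edge [p,q] (with p < q) to q − p.
This gives a 9×27 integer matrix of rank 8; reducing to Smith normal form yields diagonal entries (1,1,1,1,1,1,1,1).

Boundary ∂_2: C_2 → C_1 maps a triangle to the signed sum of its edges. For instance
  ∂[1,5,6] = [5,6] − [1,6] + [1,5],
  ∂[5,7,8] = [7,8] − [5,8] + [5,7].
The resulting 27×18 matrix has rank 17, and its Smith normal form has invariant factors (1,1,1,1,1,1,1,1,1,1,1,1,1,1,1,1,1).

Computing H_k = (kernel of ∂_k) / (image of ∂_{k+1}):

  H_0: rank C_0 − rank ∂_1 = 9 − 8 = 1, and the invariant factors of ∂_1 are all 1, so H_0 = Z.
  H_1: rank ker ∂_1 − rank ∂_2 = (27 − 8) − 17 = 2, and the invariant factors of ∂_2 are all 1, so H_1 = Z^2.
  H_2: rank ker ∂_2 − rank ∂_3 = (18 − 17) − 0 = 1, and there is no ∂_3, so H_2 = Z.

H_0 = Z,  H_1 = Z^2,  H_2 = Z.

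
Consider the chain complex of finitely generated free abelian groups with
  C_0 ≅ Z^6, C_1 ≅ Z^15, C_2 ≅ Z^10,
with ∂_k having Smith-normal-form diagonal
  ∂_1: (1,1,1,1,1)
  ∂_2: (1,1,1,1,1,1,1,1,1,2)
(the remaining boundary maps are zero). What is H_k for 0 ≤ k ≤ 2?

H_0 ≅ Z,  H_1 ≅ Z/2,  H_2 = 0.

H_0: b_0 = 6 − 0 − 5 = 1; torsion from ∂_1 factors > 1: none. So H_0 ≅ Z.
H_1: b_1 = 15 − 5 − 10 = 0; torsion from ∂_2 factors > 1: [2]. So H_1 ≅ Z/2.
H_2: b_2 = 10 − 10 − 0 = 0; torsion from ∂_3 factors > 1: none. So H_2 ≅ 0.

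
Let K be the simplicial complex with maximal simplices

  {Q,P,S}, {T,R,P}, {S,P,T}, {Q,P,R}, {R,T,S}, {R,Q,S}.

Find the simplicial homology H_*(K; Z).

H_0 ≅ Z,  H_1 = 0,  H_2 ≅ Z.

We work with the vertex ordering P < Q < R < S < T. The simplices of K, each written with vertices in increasing order, are:

  0-simplices (5): P, Q, R, S, T
  1-simplices (9): PQ, PR, PS, PT, QR, QS, RS, RT, ST
  2-simplices (6): PQR, PQS, PRT, PST, QRS, RST

so the chain groups are C_0 ≅ Z^5, C_1 ≅ Z^9, C_2 ≅ Z^6.

Boundary ∂_1: C_1 → C_0 sends each edge [p,q] (with p < q) to q − p. For instance
  ∂RS = S − R.
As a 5×9 matrix over Z this has rank 4, with invariant factors (1,1,1,1).

Boundary ∂_2: C_2 → C_1 sends each 2-simplex [p,q,r] to [q,r] − [p,r] + [p,q]. For instance
  ∂PRT = RT − PT + PR,
  ∂PQS = QS − PS + PQ.
This gives a 9×6 integer matrix of rank 5; reducing to Smith normal form yields diagonal entries (1,1,1,1,1).

Computing H_k = (kernel of ∂_k) / (image of ∂_{k+1}):

  H_0: rank C_0 − rank ∂_1 = 5 − 4 = 1, and the invariant factors of ∂_1 are all 1, so H_0 = Z.
  H_1: rank ker ∂_1 − rank ∂_2 = (9 − 4) − 5 = 0, and the invariant factors of ∂_2 are all 1, so H_1 = 0.
  H_2: rank ker ∂_2 − rank ∂_3 = (6 − 5) − 0 = 1, and there is no ∂_3, so H_2 = Z.

(K is a triangulation of the 2-sphere S^2.)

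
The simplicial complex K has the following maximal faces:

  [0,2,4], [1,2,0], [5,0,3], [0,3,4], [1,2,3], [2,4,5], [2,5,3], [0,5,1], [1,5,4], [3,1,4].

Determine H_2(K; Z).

K has 6 vertices, 15 edges, 10 triangles.
rank ∂_2 = 10, rank ∂_3 = 0 ⇒ b_2 = 10 − 10 − 0 = 0. So H_2 ≅ 0.

H_2 ≅ 0.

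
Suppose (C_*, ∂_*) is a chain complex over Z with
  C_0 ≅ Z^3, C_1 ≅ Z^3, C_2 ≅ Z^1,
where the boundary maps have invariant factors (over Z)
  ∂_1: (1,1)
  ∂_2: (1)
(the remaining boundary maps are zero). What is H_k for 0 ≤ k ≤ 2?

H_0: b_0 = 3 − 0 − 2 = 1; torsion from ∂_1 factors > 1: none. So H_0 ≅ Z.
H_1: b_1 = 3 − 2 − 1 = 0; torsion from ∂_2 factors > 1: none. So H_1 ≅ 0.
H_2: b_2 = 1 − 1 − 0 = 0; torsion from ∂_3 factors > 1: none. So H_2 ≅ 0.

H_0 ≅ Z,  H_1 = 0,  H_2 = 0.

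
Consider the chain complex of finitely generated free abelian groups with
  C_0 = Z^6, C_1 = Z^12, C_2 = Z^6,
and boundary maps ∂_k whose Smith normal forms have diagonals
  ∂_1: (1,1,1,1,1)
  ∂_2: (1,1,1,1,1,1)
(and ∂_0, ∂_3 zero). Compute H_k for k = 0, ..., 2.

H_0: b_0 = 6 − 0 − 5 = 1; torsion from ∂_1 factors > 1: none. So H_0 = Z.
H_1: b_1 = 12 − 5 − 6 = 1; torsion from ∂_2 factors > 1: none. So H_1 = Z.
H_2: b_2 = 6 − 6 − 0 = 0; torsion from ∂_3 factors > 1: none. So H_2 = 0.

H_0 = Z,  H_1 = Z,  H_2 = 0.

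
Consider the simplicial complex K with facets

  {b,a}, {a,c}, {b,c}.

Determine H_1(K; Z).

Take the total order a < b < c on the vertex set. Then K (dimension 1) consists of the simplices:

  0-simplices (3): a, b, c
  1-simplices (3): ab, ac, bc

giving chain groups C_0 ≅ Z^3, C_1 ≅ Z^3.

∂_1: C_1 → C_0 maps an edge to its endpoints' difference, ∂[p,q] = q − p. For instance
  ∂ac = c − a.
The 3×3 boundary matrix has rank 2 and Smith normal form diag(1,1).

Now H_k = ker ∂_k / im ∂_{k+1}, so:

  H_1: rank ker ∂_1 − rank ∂_2 = (3 − 2) − 0 = 1, and there is no ∂_2, so H_1 ≅ Z.

H_1 = Z.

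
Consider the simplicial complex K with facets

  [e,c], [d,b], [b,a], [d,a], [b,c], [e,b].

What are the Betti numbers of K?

K has 5 vertices, 6 edges.
rank ∂_0 = 0, rank ∂_1 = 4 ⇒ b_0 = 5 − 0 − 4 = 1; all invariant factors of ∂_1 are 1 so no torsion. So H_0 ≅ Z.
rank ∂_1 = 4, rank ∂_2 = 0 ⇒ b_1 = 6 − 4 − 0 = 2. So H_1 ≅ Z^2.

b_0 = 1, b_1 = 2.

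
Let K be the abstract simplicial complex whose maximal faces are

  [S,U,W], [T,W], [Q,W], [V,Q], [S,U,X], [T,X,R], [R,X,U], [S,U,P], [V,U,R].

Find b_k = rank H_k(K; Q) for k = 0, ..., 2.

Fix the vertex order P < Q < R < S < T < U < V < W < X and write every simplex with vertices in increasing order. Then dim K = 2 and the simplices of K are:

  0-simplices (9): P, Q, R, S, T, U, V, W, X
  1-simplices (16): PS, PU, QV, QW, RT, RU, RV, RX, SU, SW, SX, TW, TX, UV, UW, UX
  2-simplices (6): PSU, RTX, RUV, RUX, SUW, SUX

so the chain groups are C_0 ≅ Z^9, C_1 ≅ Z^16, C_2 ≅ Z^6.

Boundary ∂_1: C_1 → C_0 is given by ∂[p,q] = [q] − [p].
The resulting 9×16 matrix has rank 8, and its Smith normal form has invariant factors (1,1,1,1,1,1,1,1).

The boundary map ∂_2: C_2 → C_1 maps a triangle to the signed sum of its edges. For instance
  ∂RUX = UX − RX + RU,
  ∂RUV = UV − RV + RU.
This gives a 16×6 integer matrix of rank 6; reducing to Smith normal form yields diagonal entries (1,1,1,1,1,1).

Now H_k = ker ∂_k / im ∂_{k+1}, so:

  H_0: rank C_0 − rank ∂_1 = 9 − 8 = 1, and the invariant factors of ∂_1 are all 1, so H_0 ≅ Z.
  H_1: rank ker ∂_1 − rank ∂_2 = (16 − 8) − 6 = 2, and the invariant factors of ∂_2 are all 1, so H_1 ≅ Z^2.
  H_2: rank ker ∂_2 − rank ∂_3 = (6 − 6) − 0 = 0, and there is no ∂_3, so H_2 ≅ 0.

Hence the Betti numbers are b_0 = 1, b_1 = 2, b_2 = 0.

b_0 = 1, b_1 = 2, b_2 = 0.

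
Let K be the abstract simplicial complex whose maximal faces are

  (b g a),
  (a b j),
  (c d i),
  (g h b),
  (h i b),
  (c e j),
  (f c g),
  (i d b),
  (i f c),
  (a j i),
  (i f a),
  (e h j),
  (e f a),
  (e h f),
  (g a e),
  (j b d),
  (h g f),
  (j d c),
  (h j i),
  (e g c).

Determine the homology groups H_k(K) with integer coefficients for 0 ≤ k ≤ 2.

H_0 = Z,  H_1 = Z ⊕ Z/2,  H_2 = 0.

We work with the vertex ordering a < b < c < d < e < f < g < h < i < j. The simplices of K, each written with vertices in increasing order, are:

  0-simplices (10): a, b, c, d, e, f, g, h, i, j
  1-simplices (30): ab, ae, af, ag, ai, aj, bd, bg, bh, bi, bj, cd, ce, cf, cg, ci, cj, di, dj, ef, eg, eh, ej, fg, fh, fi, gh, hi, hj, ij
  2-simplices (20): abg, abj, aef, aeg, afi, aij, bdi, bdj, bgh, bhi, cdi, cdj, ceg, cej, cfg, cfi, efh, ehj, fgh, hij

so the chain groups are C_0 ≅ Z^10, C_1 ≅ Z^30, C_2 ≅ Z^20.

∂_1: C_1 → C_0 sends each edge [p,q] (with p < q) to q − p. For instance
  ∂ai = i − a.
As a 10×30 matrix over Z this has rank 9, with invariant factors (1,1,1,1,1,1,1,1,1).

∂_2: C_2 → C_1 maps a triangle to the signed sum of its edges. For instance
  ∂afi = fi − ai + af,
  ∂efh = fh − eh + ef.
This gives a 30×20 integer matrix of rank 20; reducing to Smith normal form yields diagonal entries (1,1,1,1,1,1,1,1,1,1,1,1,1,1,1,1,1,1,1,2).

Reading off H_k = ker ∂_k / im ∂_{k+1}:

  H_0: rank C_0 − rank ∂_1 = 10 − 9 = 1, and the invariant factors of ∂_1 are all 1, so H_0 ≅ Z.
  H_1: rank ker ∂_1 − rank ∂_2 = (30 − 9) − 20 = 1, and ∂_2 has invariant factor 2 > 1, so H_1 ≅ Z ⊕ Z/2.
  H_2: rank ker ∂_2 − rank ∂_3 = (20 − 20) − 0 = 0, and there is no ∂_3, so H_2 ≅ 0.

(K is a triangulation of the Klein bottle.)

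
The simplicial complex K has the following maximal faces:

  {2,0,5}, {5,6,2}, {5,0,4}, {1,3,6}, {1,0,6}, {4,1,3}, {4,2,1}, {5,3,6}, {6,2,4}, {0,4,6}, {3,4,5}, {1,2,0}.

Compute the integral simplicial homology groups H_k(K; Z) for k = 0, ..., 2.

H_0 = Z,  H_1 = Z/2Z,  H_2 = 0.

Fix the vertex order 0 < 1 < 2 < 3 < 4 < 5 < 6 and write every simplex with vertices in increasing order. Then dim K = 2 and the simplices of K are:

  0-simplices (7): [0], [1], [2], [3], [4], [5], [6]
  1-simplices (18): [0,1], [0,2], [0,4], [0,5], [0,6], [1,2], [1,3], [1,4], [1,6], [2,4], [2,5], [2,6], [3,4], [3,5], [3,6], [4,5], [4,6], [5,6]
  2-simplices (12): [0,1,2], [0,1,6], [0,2,5], [0,4,5], [0,4,6], [1,2,4], [1,3,4], [1,3,6], [2,4,6], [2,5,6], [3,4,5], [3,5,6]

giving chain groups C_0 ≅ Z^7, C_1 ≅ Z^18, C_2 ≅ Z^12.

∂_1: C_1 → C_0 is given by ∂[p,q] = [q] − [p]. For instance
  ∂[0,4] = [4] − [0].
The 7×18 boundary matrix has rank 6 and Smith normal form diag(1,1,1,1,1,1).

∂_2: C_2 → C_1 acts by ∂[p,q,r] = [q,r] − [p,r] + [p,q]. For instance
  ∂[1,2,4] = [2,4] − [1,4] + [1,2],
  ∂[0,4,6] = [4,6] − [0,6] + [0,4].
The 18×12 boundary matrix has rank 12 and Smith normal form diag(1,1,1,1,1,1,1,1,1,1,1,2).

Computing H_k = (kernel of ∂_k) / (image of ∂_{k+1}):

  H_0: rank C_0 − rank ∂_1 = 7 − 6 = 1, and the invariant factors of ∂_1 are all 1, so H_0 ≅ Z.
  H_1: rank ker ∂_1 − rank ∂_2 = (18 − 6) − 12 = 0, and ∂_2 has invariant factor 2 > 1, so H_1 ≅ Z/2Z.
  H_2: rank ker ∂_2 − rank ∂_3 = (12 − 12) − 0 = 0, and there is no ∂_3, so H_2 ≅ 0.

As a check, the Euler characteristic is 7 − 18 + 12 = 1, which agrees with 1 − 0 + 0 = 1.
(K is a triangulation of the real projective plane RP^2.)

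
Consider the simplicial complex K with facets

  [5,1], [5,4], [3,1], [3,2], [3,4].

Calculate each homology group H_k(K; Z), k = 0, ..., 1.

Order the vertices as 1 < 2 < 3 < 4 < 5. Listing each simplex with vertices in this order, K has dimension 1 with simplices:

  0-simplices (5): [1], [2], [3], [4], [5]
  1-simplices (5): [1,3], [1,5], [2,3], [3,4], [4,5]

so the chain groups are C_0 ≅ Z^5, C_1 ≅ Z^5.

∂_1: C_1 → C_0 is given by ∂[p,q] = [q] − [p]. For instance
  ∂[3,4] = [4] − [3].
This gives a 5×5 integer matrix of rank 4; reducing to Smith normal form yields diagonal entries (1,1,1,1).

Reading off H_k = ker ∂_k / im ∂_{k+1}:

  H_0: rank C_0 − rank ∂_1 = 5 − 4 = 1, and the invariant factors of ∂_1 are all 1, so H_0 = Z.
  H_1: rank ker ∂_1 − rank ∂_2 = (5 − 4) − 0 = 1, and there is no ∂_2, so H_1 = Z.

H_0 ≅ Z,  H_1 ≅ Z.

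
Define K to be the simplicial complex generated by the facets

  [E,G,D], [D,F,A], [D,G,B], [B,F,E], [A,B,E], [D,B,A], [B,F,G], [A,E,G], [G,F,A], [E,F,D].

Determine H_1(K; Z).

We work with the vertex ordering A < B < D < E < F < G. The simplices of K, each written with vertices in increasing order, are:

  0-simplices (6): A, B, D, E, F, G
  1-simplices (15): AB, AD, AE, AF, AG, BD, BE, BF, BG, DE, DF, DG, EF, EG, FG
  2-simplices (10): ABD, ABE, ADF, AEG, AFG, BDG, BEF, BFG, DEF, DEG

Hence C_0 ≅ Z^6, C_1 ≅ Z^15, C_2 ≅ Z^10.

Boundary ∂_1: C_1 → C_0 is given by ∂[p,q] = [q] − [p].
As a 6×15 matrix over Z this has rank 5, with invariant factors (1,1,1,1,1).

∂_2: C_2 → C_1 sends each 2-simplex [p,q,r] to [q,r] − [p,r] + [p,q]. For instance
  ∂ABE = BE − AE + AB,
  ∂ABD = BD − AD + AB.
This gives a 15×10 integer matrix of rank 10; reducing to Smith normal form yields diagonal entries (1,1,1,1,1,1,1,1,1,2).

Computing H_k = (kernel of ∂_k) / (image of ∂_{k+1}):

  H_1: rank ker ∂_1 − rank ∂_2 = (15 − 5) − 10 = 0, and ∂_2 has invariant factor 2 > 1, so H_1 = Z/2.

H_1 = Z/2.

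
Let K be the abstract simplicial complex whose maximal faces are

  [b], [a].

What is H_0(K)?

K has 2 vertices.
rank ∂_0 = 0, rank ∂_1 = 0 ⇒ b_0 = 2 − 0 − 0 = 2. So H_0 = Z^2.

H_0 = Z^2.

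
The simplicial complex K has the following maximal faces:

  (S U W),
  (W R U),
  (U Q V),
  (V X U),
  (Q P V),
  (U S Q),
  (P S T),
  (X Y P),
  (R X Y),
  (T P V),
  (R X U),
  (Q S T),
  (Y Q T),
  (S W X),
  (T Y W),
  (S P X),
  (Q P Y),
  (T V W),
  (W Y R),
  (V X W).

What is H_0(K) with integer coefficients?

Take the total order P < Q < R < S < T < U < V < W < X < Y on the vertex set. Then K (dimension 2) consists of the simplices:

  0-simplices (10): P, Q, R, S, T, U, V, W, X, Y
  1-simplices (30): PQ, PS, PT, PV, PX, PY, QS, QT, QU, QV, QY, RU, RW, RX, RY, ST, SU, SW, SX, TV, TW, TY, UV, UW, UX, VW, VX, WX, WY, XY
  2-simplices (20): PQV, PQY, PST, PSX, PTV, PXY, QST, QSU, QTY, QUV, RUW, RUX, RWY, RXY, SUW, SWX, TVW, TWY, UVX, VWX

Hence C_0 ≅ Z^10, C_1 ≅ Z^30, C_2 ≅ Z^20.

The boundary map ∂_1: C_1 → C_0 sends each edge [p,q] (with p < q) to q − p. For instance
  ∂PT = T − P.
The resulting 10×30 matrix has rank 9, and its Smith normal form has invariant factors (1,1,1,1,1,1,1,1,1).

∂_2: C_2 → C_1 maps a triangle to the signed sum of its edges. For instance
  ∂QSU = SU − QU + QS,
  ∂PTV = TV − PV + PT.
The resulting 30×20 matrix has rank 20, and its Smith normal form has invariant factors (1,1,1,1,1,1,1,1,1,1,1,1,1,1,1,1,1,1,1,2).

Reading off H_k = ker ∂_k / im ∂_{k+1}:

  H_0: rank C_0 − rank ∂_1 = 10 − 9 = 1, and the invariant factors of ∂_1 are all 1, so H_0 ≅ Z.

H_0 ≅ Z.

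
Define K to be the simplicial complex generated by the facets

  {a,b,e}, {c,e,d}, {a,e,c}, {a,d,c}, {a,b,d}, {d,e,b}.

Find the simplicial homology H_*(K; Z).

Order the vertices as a < b < c < d < e. Listing each simplex with vertices in this order, K has dimension 2 with simplices:

  0-simplices (5): a, b, c, d, e
  1-simplices (9): ab, ac, ad, ae, bd, be, cd, ce, de
  2-simplices (6): abd, abe, acd, ace, bde, cde

Hence C_0 ≅ Z^5, C_1 ≅ Z^9, C_2 ≅ Z^6.

∂_1: C_1 → C_0 maps an edge to its endpoints' difference, ∂[p,q] = q − p.
The resulting 5×9 matrix has rank 4, and its Smith normal form has invariant factors (1,1,1,1).

∂_2: C_2 → C_1 maps a triangle to the signed sum of its edges. For instance
  ∂abd = bd − ad + ab,
  ∂bde = de − be + bd.
As a 9×6 matrix over Z this has rank 5, with invariant factors (1,1,1,1,1).

From H_k ≅ ker(∂_k) / im(∂_{k+1}) we obtain:

  H_0: rank C_0 − rank ∂_1 = 5 − 4 = 1, and the invariant factors of ∂_1 are all 1, so H_0 ≅ Z.
  H_1: rank ker ∂_1 − rank ∂_2 = (9 − 4) − 5 = 0, and the invariant factors of ∂_2 are all 1, so H_1 ≅ 0.
  H_2: rank ker ∂_2 − rank ∂_3 = (6 − 5) − 0 = 1, and there is no ∂_3, so H_2 ≅ Z.

H_0 = Z,  H_1 = 0,  H_2 = Z.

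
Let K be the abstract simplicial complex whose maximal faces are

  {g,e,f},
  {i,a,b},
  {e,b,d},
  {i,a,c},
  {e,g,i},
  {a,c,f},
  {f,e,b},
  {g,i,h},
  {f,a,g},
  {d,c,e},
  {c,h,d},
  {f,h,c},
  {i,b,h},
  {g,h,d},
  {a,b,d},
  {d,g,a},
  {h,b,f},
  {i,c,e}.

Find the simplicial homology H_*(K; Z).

H_0 = Z,  H_1 = Z^2,  H_2 = Z.

Order the vertices as a < b < c < d < e < f < g < h < i. Listing each simplex with vertices in this order, K has dimension 2 with simplices:

  0-simplices (9): a, b, c, d, e, f, g, h, i
  1-simplices (27): ab, ac, ad, af, ag, ai, bd, be, bf, bh, bi, cd, ce, cf, ch, ci, de, dg, dh, ef, eg, ei, fg, fh, gh, gi, hi
  2-simplices (18): abd, abi, acf, aci, adg, afg, bde, bef, bfh, bhi, cde, cdh, cei, cfh, dgh, efg, egi, ghi

Hence C_0 ≅ Z^9, C_1 ≅ Z^27, C_2 ≅ Z^18.

Boundary ∂_1: C_1 → C_0 maps an edge to its endpoints' difference, ∂[p,q] = q − p. For instance
  ∂ef = f − e.
This gives a 9×27 integer matrix of rank 8; reducing to Smith normal form yields diagonal entries (1,1,1,1,1,1,1,1).

The boundary map ∂_2: C_2 → C_1 acts by ∂[p,q,r] = [q,r] − [p,r] + [p,q]. For instance
  ∂bef = ef − bf + be,
  ∂abi = bi − ai + ab.
This gives a 27×18 integer matrix of rank 17; reducing to Smith normal form yields diagonal entries (1,1,1,1,1,1,1,1,1,1,1,1,1,1,1,1,1).

Reading off H_k = ker ∂_k / im ∂_{k+1}:

  H_0: rank C_0 − rank ∂_1 = 9 − 8 = 1, and the invariant factors of ∂_1 are all 1, so H_0 = Z.
  H_1: rank ker ∂_1 − rank ∂_2 = (27 − 8) − 17 = 2, and the invariant factors of ∂_2 are all 1, so H_1 = Z^2.
  H_2: rank ker ∂_2 − rank ∂_3 = (18 − 17) − 0 = 1, and there is no ∂_3, so H_2 = Z.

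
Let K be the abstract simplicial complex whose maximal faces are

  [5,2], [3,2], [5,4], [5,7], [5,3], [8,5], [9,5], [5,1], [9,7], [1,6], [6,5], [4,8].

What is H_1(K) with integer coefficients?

H_1 = Z^4.

Take the total order 1 < 2 < 3 < 4 < 5 < 6 < 7 < 8 < 9 on the vertex set. Then K (dimension 1) consists of the simplices:

  0-simplices (9): [1], [2], [3], [4], [5], [6], [7], [8], [9]
  1-simplices (12): [1,5], [1,6], [2,3], [2,5], [3,5], [4,5], [4,8], [5,6], [5,7], [5,8], [5,9], [7,9]

Hence C_0 ≅ Z^9, C_1 ≅ Z^12.

Boundary ∂_1: C_1 → C_0 maps an edge to its endpoints' difference, ∂[p,q] = q − p.
This gives a 9×12 integer matrix of rank 8; reducing to Smith normal form yields diagonal entries (1,1,1,1,1,1,1,1).

Computing H_k = (kernel of ∂_k) / (image of ∂_{k+1}):

  H_1: rank ker ∂_1 − rank ∂_2 = (12 − 8) − 0 = 4, and there is no ∂_2, so H_1 = Z^4.

(K is a triangulation of a wedge of 4 circles.)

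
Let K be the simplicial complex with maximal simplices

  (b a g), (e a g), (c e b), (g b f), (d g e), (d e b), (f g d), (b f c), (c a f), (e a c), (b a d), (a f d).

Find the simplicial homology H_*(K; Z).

H_0 = Z,  H_1 = Z/2,  H_2 = 0.

Fix the vertex order a < b < c < d < e < f < g and write every simplex with vertices in increasing order. Then dim K = 2 and the simplices of K are:

  0-simplices (7): a, b, c, d, e, f, g
  1-simplices (18): ab, ac, ad, ae, af, ag, bc, bd, be, bf, bg, ce, cf, de, df, dg, eg, fg
  2-simplices (12): abd, abg, ace, acf, adf, aeg, bce, bcf, bde, bfg, deg, dfg

Hence C_0 ≅ Z^7, C_1 ≅ Z^18, C_2 ≅ Z^12.

Boundary ∂_1: C_1 → C_0 is given by ∂[p,q] = [q] − [p]. For instance
  ∂fg = g − f.
The resulting 7×18 matrix has rank 6, and its Smith normal form has invariant factors (1,1,1,1,1,1).

∂_2: C_2 → C_1 maps a triangle to the signed sum of its edges. For instance
  ∂deg = eg − dg + de,
  ∂bde = de − be + bd.
As a 18×12 matrix over Z this has rank 12, with invariant factors (1,1,1,1,1,1,1,1,1,1,1,2).

Now H_k = ker ∂_k / im ∂_{k+1}, so:

  H_0: rank C_0 − rank ∂_1 = 7 − 6 = 1, and the invariant factors of ∂_1 are all 1, so H_0 = Z.
  H_1: rank ker ∂_1 − rank ∂_2 = (18 − 6) − 12 = 0, and ∂_2 has invariant factor 2 > 1, so H_1 = Z/2.
  H_2: rank ker ∂_2 − rank ∂_3 = (12 − 12) − 0 = 0, and there is no ∂_3, so H_2 = 0.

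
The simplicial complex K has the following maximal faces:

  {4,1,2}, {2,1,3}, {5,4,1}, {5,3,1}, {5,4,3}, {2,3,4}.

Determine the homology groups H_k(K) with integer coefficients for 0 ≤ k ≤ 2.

H_0 ≅ Z,  H_1 = 0,  H_2 ≅ Z.

Order the vertices as 1 < 2 < 3 < 4 < 5. Listing each simplex with vertices in this order, K has dimension 2 with simplices:

  0-simplices (5): [1], [2], [3], [4], [5]
  1-simplices (9): [1,2], [1,3], [1,4], [1,5], [2,3], [2,4], [3,4], [3,5], [4,5]
  2-simplices (6): [1,2,3], [1,2,4], [1,3,5], [1,4,5], [2,3,4], [3,4,5]

giving chain groups C_0 ≅ Z^5, C_1 ≅ Z^9, C_2 ≅ Z^6.

∂_1: C_1 → C_0 maps an edge to its endpoints' difference, ∂[p,q] = q − p.
The resulting 5×9 matrix has rank 4, and its Smith normal form has invariant factors (1,1,1,1).

∂_2: C_2 → C_1 sends each 2-simplex [p,q,r] to [q,r] − [p,r] + [p,q]. For instance
  ∂[1,3,5] = [3,5] − [1,5] + [1,3],
  ∂[1,2,4] = [2,4] − [1,4] + [1,2].
The resulting 9×6 matrix has rank 5, and its Smith normal form has invariant factors (1,1,1,1,1).

Now H_k = ker ∂_k / im ∂_{k+1}, so:

  H_0: rank C_0 − rank ∂_1 = 5 − 4 = 1, and the invariant factors of ∂_1 are all 1, so H_0 = Z.
  H_1: rank ker ∂_1 − rank ∂_2 = (9 − 4) − 5 = 0, and the invariant factors of ∂_2 are all 1, so H_1 = 0.
  H_2: rank ker ∂_2 − rank ∂_3 = (6 − 5) − 0 = 1, and there is no ∂_3, so H_2 = Z.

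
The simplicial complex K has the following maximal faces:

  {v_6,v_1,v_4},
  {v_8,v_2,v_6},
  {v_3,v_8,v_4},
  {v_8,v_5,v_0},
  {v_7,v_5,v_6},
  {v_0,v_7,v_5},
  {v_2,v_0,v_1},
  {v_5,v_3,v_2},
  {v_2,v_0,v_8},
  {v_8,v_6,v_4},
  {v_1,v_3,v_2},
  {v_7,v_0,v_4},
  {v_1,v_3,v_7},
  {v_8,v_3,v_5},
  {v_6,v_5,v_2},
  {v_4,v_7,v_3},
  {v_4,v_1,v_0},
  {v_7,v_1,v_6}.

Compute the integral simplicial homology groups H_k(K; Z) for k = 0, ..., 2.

Order the vertices as v_0 < v_1 < v_2 < v_3 < v_4 < v_5 < v_6 < v_7 < v_8. Listing each simplex with vertices in this order, K has dimension 2 with simplices:

  0-simplices (9): [v_0], [v_1], [v_2], [v_3], [v_4], [v_5], [v_6], [v_7], [v_8]
  1-simplices (27): (27 of them)
  2-simplices (18): (18 of them)

so the chain groups are C_0 ≅ Z^9, C_1 ≅ Z^27, C_2 ≅ Z^18.

The boundary map ∂_1: C_1 → C_0 maps an edge to its endpoints' difference, ∂[p,q] = q − p.
The resulting 9×27 matrix has rank 8, and its Smith normal form has invariant factors (1,1,1,1,1,1,1,1).

The boundary map ∂_2: C_2 → C_1 acts by ∂[p,q,r] = [q,r] − [p,r] + [p,q]. For instance
  ∂[v_0,v_5,v_7] = [v_5,v_7] − [v_0,v_7] + [v_0,v_5],
  ∂[v_2,v_3,v_5] = [v_3,v_5] − [v_2,v_5] + [v_2,v_3].
The 27×18 boundary matrix has rank 18 and Smith normal form diag(1,1,1,1,1,1,1,1,1,1,1,1,1,1,1,1,1,2).

Now H_k = ker ∂_k / im ∂_{k+1}, so:

  H_0: rank C_0 − rank ∂_1 = 9 − 8 = 1, and the invariant factors of ∂_1 are all 1, so H_0 ≅ Z.
  H_1: rank ker ∂_1 − rank ∂_2 = (27 − 8) − 18 = 1, and ∂_2 has invariant factor 2 > 1, so H_1 ≅ Z ⊕ Z_2.
  H_2: rank ker ∂_2 − rank ∂_3 = (18 − 18) − 0 = 0, and there is no ∂_3, so H_2 ≅ 0.

As a check, the Euler characteristic is 9 − 27 + 18 = 0, which agrees with 1 − 1 + 0 = 0.

H_0 ≅ Z,  H_1 ≅ Z ⊕ Z_2,  H_2 = 0.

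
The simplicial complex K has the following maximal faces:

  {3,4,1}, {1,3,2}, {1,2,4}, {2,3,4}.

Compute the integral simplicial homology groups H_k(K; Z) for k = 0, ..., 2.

H_0 ≅ Z,  H_1 = 0,  H_2 ≅ Z.

Order the vertices as 1 < 2 < 3 < 4. Listing each simplex with vertices in this order, K has dimension 2 with simplices:

  0-simplices (4): [1], [2], [3], [4]
  1-simplices (6): [1,2], [1,3], [1,4], [2,3], [2,4], [3,4]
  2-simplices (4): [1,2,3], [1,2,4], [1,3,4], [2,3,4]

giving chain groups C_0 ≅ Z^4, C_1 ≅ Z^6, C_2 ≅ Z^4.

∂_1: C_1 → C_0 sends each edge [p,q] (with p < q) to q − p. For instance
  ∂[1,3] = [3] − [1].
This gives a 4×6 integer matrix of rank 3; reducing to Smith normal form yields diagonal entries (1,1,1).

∂_2: C_2 → C_1 sends each 2-simplex [p,q,r] to [q,r] − [p,r] + [p,q]. For instance
  ∂[1,3,4] = [3,4] − [1,4] + [1,3],
  ∂[2,3,4] = [3,4] − [2,4] + [2,3].
The 6×4 boundary matrix has rank 3 and Smith normal form diag(1,1,1).

From H_k ≅ ker(∂_k) / im(∂_{k+1}) we obtain:

  H_0: rank C_0 − rank ∂_1 = 4 − 3 = 1, and the invariant factors of ∂_1 are all 1, so H_0 ≅ Z.
  H_1: rank ker ∂_1 − rank ∂_2 = (6 − 3) − 3 = 0, and the invariant factors of ∂_2 are all 1, so H_1 ≅ 0.
  H_2: rank ker ∂_2 − rank ∂_3 = (4 − 3) − 0 = 1, and there is no ∂_3, so H_2 ≅ Z.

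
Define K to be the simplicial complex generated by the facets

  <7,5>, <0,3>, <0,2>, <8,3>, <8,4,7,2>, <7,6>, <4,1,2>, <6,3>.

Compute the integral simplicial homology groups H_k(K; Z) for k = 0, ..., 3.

H_0 ≅ Z,  H_1 ≅ Z^2,  H_2 = 0,  H_3 = 0.

Fix the vertex order 0 < 1 < 2 < 3 < 4 < 5 < 6 < 7 < 8 and write every simplex with vertices in increasing order. Then dim K = 3 and the simplices of K are:

  0-simplices (9): [0], [1], [2], [3], [4], [5], [6], [7], [8]
  1-simplices (14): [0,2], [0,3], [1,2], [1,4], [2,4], [2,7], [2,8], [3,6], [3,8], [4,7], [4,8], [5,7], [6,7], [7,8]
  2-simplices (5): [1,2,4], [2,4,7], [2,4,8], [2,7,8], [4,7,8]
  3-simplices (1): [2,4,7,8]

Hence C_0 ≅ Z^9, C_1 ≅ Z^14, C_2 ≅ Z^5, C_3 ≅ Z^1.

The boundary map ∂_1: C_1 → C_0 maps an edge to its endpoints' difference, ∂[p,q] = q − p. For instance
  ∂[0,2] = [2] − [0].
The 9×14 boundary matrix has rank 8 and Smith normal form diag(1,1,1,1,1,1,1,1).

Boundary ∂_2: C_2 → C_1 maps a triangle to the signed sum of its edges. For instance
  ∂[1,2,4] = [2,4] − [1,4] + [1,2],
  ∂[2,4,8] = [4,8] − [2,8] + [2,4].
The resulting 14×5 matrix has rank 4, and its Smith normal form has invariant factors (1,1,1,1).

Boundary ∂_3: C_3 → C_2 sends each 3-simplex σ to the alternating sum Σ_i (−1)^i (σ with its i-th vertex removed). For instance
  ∂[2,4,7,8] = [4,7,8] − [2,7,8] + [2,4,8] − [2,4,7].
The resulting 5×1 matrix has rank 1, and its Smith normal form has invariant factors (1).

From H_k ≅ ker(∂_k) / im(∂_{k+1}) we obtain:

  H_0: rank C_0 − rank ∂_1 = 9 − 8 = 1, and the invariant factors of ∂_1 are all 1, so H_0 ≅ Z.
  H_1: rank ker ∂_1 − rank ∂_2 = (14 − 8) − 4 = 2, and the invariant factors of ∂_2 are all 1, so H_1 ≅ Z^2.
  H_2: rank ker ∂_2 − rank ∂_3 = (5 − 4) − 1 = 0, and the invariant factors of ∂_3 are all 1, so H_2 ≅ 0.
  H_3: rank ker ∂_3 − rank ∂_4 = (1 − 1) − 0 = 0, and there is no ∂_4, so H_3 ≅ 0.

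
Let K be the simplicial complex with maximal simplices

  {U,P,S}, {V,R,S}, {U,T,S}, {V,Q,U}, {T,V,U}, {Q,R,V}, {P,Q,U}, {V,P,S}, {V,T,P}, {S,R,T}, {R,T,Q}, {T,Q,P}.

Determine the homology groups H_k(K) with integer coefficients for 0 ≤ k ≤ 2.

H_0 ≅ Z,  H_1 ≅ Z_2,  H_2 = 0.

Fix the vertex order P < Q < R < S < T < U < V and write every simplex with vertices in increasing order. Then dim K = 2 and the simplices of K are:

  0-simplices (7): P, Q, R, S, T, U, V
  1-simplices (18): PQ, PS, PT, PU, PV, QR, QT, QU, QV, RS, RT, RV, ST, SU, SV, TU, TV, UV
  2-simplices (12): PQT, PQU, PSU, PSV, PTV, QRT, QRV, QUV, RST, RSV, STU, TUV

Hence C_0 ≅ Z^7, C_1 ≅ Z^18, C_2 ≅ Z^12.

Boundary ∂_1: C_1 → C_0 maps an edge to its endpoints' difference, ∂[p,q] = q − p. For instance
  ∂QV = V − Q.
This gives a 7×18 integer matrix of rank 6; reducing to Smith normal form yields diagonal entries (1,1,1,1,1,1).

∂_2: C_2 → C_1 acts by ∂[p,q,r] = [q,r] − [p,r] + [p,q]. For instance
  ∂RST = ST − RT + RS,
  ∂PTV = TV − PV + PT.
This gives a 18×12 integer matrix of rank 12; reducing to Smith normal form yields diagonal entries (1,1,1,1,1,1,1,1,1,1,1,2).

Now H_k = ker ∂_k / im ∂_{k+1}, so:

  H_0: rank C_0 − rank ∂_1 = 7 − 6 = 1, and the invariant factors of ∂_1 are all 1, so H_0 = Z.
  H_1: rank ker ∂_1 − rank ∂_2 = (18 − 6) − 12 = 0, and ∂_2 has invariant factor 2 > 1, so H_1 = Z_2.
  H_2: rank ker ∂_2 − rank ∂_3 = (12 − 12) − 0 = 0, and there is no ∂_3, so H_2 = 0.

As a check, the Euler characteristic is 7 − 18 + 12 = 1, which agrees with 1 − 0 + 0 = 1.
(K is a triangulation of the real projective plane RP^2.)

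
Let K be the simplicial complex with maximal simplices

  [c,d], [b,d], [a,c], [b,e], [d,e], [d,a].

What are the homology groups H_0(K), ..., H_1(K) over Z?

Fix the vertex order a < b < c < d < e and write every simplex with vertices in increasing order. Then dim K = 1 and the simplices of K are:

  0-simplices (5): a, b, c, d, e
  1-simplices (6): ac, ad, bd, be, cd, de

Hence C_0 ≅ Z^5, C_1 ≅ Z^6.

Boundary ∂_1: C_1 → C_0 is given by ∂[p,q] = [q] − [p].
This gives a 5×6 integer matrix of rank 4; reducing to Smith normal form yields diagonal entries (1,1,1,1).

Now H_k = ker ∂_k / im ∂_{k+1}, so:

  H_0: rank C_0 − rank ∂_1 = 5 − 4 = 1, and the invariant factors of ∂_1 are all 1, so H_0 = Z.
  H_1: rank ker ∂_1 − rank ∂_2 = (6 − 4) − 0 = 2, and there is no ∂_2, so H_1 = Z^2.

As a check, the Euler characteristic is 5 − 6 = -1, which agrees with 1 − 2 = -1.

H_0 = Z,  H_1 = Z^2.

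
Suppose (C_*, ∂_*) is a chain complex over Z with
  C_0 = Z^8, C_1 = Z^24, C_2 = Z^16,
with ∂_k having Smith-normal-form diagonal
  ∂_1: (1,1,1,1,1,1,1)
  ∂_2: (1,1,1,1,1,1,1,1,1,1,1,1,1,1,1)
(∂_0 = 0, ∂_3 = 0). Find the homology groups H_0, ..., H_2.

H_0: b_0 = 8 − 0 − 7 = 1; torsion from ∂_1 factors > 1: none. So H_0 = Z.
H_1: b_1 = 24 − 7 − 15 = 2; torsion from ∂_2 factors > 1: none. So H_1 = Z^2.
H_2: b_2 = 16 − 15 − 0 = 1; torsion from ∂_3 factors > 1: none. So H_2 = Z.

H_0 = Z,  H_1 = Z^2,  H_2 = Z.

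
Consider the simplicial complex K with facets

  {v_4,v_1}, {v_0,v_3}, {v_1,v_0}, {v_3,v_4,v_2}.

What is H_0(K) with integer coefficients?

H_0 = Z.

Fix the vertex order v_0 < v_1 < v_2 < v_3 < v_4 and write every simplex with vertices in increasing order. Then dim K = 2 and the simplices of K are:

  0-simplices (5): [v_0], [v_1], [v_2], [v_3], [v_4]
  1-simplices (6): [v_0,v_1], [v_0,v_3], [v_1,v_4], [v_2,v_3], [v_2,v_4], [v_3,v_4]
  2-simplices (1): [v_2,v_3,v_4]

so the chain groups are C_0 ≅ Z^5, C_1 ≅ Z^6, C_2 ≅ Z^1.

The boundary map ∂_1: C_1 → C_0 maps an edge to its endpoints' difference, ∂[p,q] = q − p.
The 5×6 boundary matrix has rank 4 and Smith normal form diag(1,1,1,1).

∂_2: C_2 → C_1 maps a triangle to the signed sum of its edges. For instance
  ∂[v_2,v_3,v_4] = [v_3,v_4] − [v_2,v_4] + [v_2,v_3].
As a 6×1 matrix over Z this has rank 1, with invariant factors (1).

Now H_k = ker ∂_k / im ∂_{k+1}, so:

  H_0: rank C_0 − rank ∂_1 = 5 − 4 = 1, and the invariant factors of ∂_1 are all 1, so H_0 ≅ Z.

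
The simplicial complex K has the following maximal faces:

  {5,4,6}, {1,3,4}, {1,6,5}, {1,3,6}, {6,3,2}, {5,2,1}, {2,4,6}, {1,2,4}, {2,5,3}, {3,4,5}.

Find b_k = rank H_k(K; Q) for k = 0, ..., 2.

Order the vertices as 1 < 2 < 3 < 4 < 5 < 6. Listing each simplex with vertices in this order, K has dimension 2 with simplices:

  0-simplices (6): [1], [2], [3], [4], [5], [6]
  1-simplices (15): [1,2], [1,3], [1,4], [1,5], [1,6], [2,3], [2,4], [2,5], [2,6], [3,4], [3,5], [3,6], [4,5], [4,6], [5,6]
  2-simplices (10): [1,2,4], [1,2,5], [1,3,4], [1,3,6], [1,5,6], [2,3,5], [2,3,6], [2,4,6], [3,4,5], [4,5,6]

Hence C_0 ≅ Z^6, C_1 ≅ Z^15, C_2 ≅ Z^10.

∂_1: C_1 → C_0 is given by ∂[p,q] = [q] − [p]. For instance
  ∂[1,3] = [3] − [1].
The resulting 6×15 matrix has rank 5, and its Smith normal form has invariant factors (1,1,1,1,1).

∂_2: C_2 → C_1 acts by ∂[p,q,r] = [q,r] − [p,r] + [p,q]. For instance
  ∂[1,5,6] = [5,6] − [1,6] + [1,5],
  ∂[1,2,4] = [2,4] − [1,4] + [1,2].
As a 15×10 matrix over Z this has rank 10, with invariant factors (1,1,1,1,1,1,1,1,1,2).

Computing H_k = (kernel of ∂_k) / (image of ∂_{k+1}):

  H_0: rank C_0 − rank ∂_1 = 6 − 5 = 1, and the invariant factors of ∂_1 are all 1, so H_0 ≅ Z.
  H_1: rank ker ∂_1 − rank ∂_2 = (15 − 5) − 10 = 0, and ∂_2 has invariant factor 2 > 1, so H_1 ≅ Z/2.
  H_2: rank ker ∂_2 − rank ∂_3 = (10 − 10) − 0 = 0, and there is no ∂_3, so H_2 ≅ 0.

As a check, the Euler characteristic is 6 − 15 + 10 = 1, which agrees with 1 − 0 + 0 = 1.
(K is a triangulation of the real projective plane RP^2.)

Hence the Betti numbers are b_0 = 1, b_1 = 0, b_2 = 0.

b_0 = 1, b_1 = 0, b_2 = 0.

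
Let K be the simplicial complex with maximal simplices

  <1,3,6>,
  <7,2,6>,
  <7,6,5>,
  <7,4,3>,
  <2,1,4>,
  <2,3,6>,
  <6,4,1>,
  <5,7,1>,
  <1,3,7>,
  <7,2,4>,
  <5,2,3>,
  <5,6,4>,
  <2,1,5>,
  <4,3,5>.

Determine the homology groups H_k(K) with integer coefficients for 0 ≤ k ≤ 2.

Fix the vertex order 1 < 2 < 3 < 4 < 5 < 6 < 7 and write every simplex with vertices in increasing order. Then dim K = 2 and the simplices of K are:

  0-simplices (7): [1], [2], [3], [4], [5], [6], [7]
  1-simplices (21): [1,2], [1,3], [1,4], [1,5], [1,6], [1,7], [2,3], [2,4], [2,5], [2,6], [2,7], [3,4], [3,5], [3,6], [3,7], [4,5], [4,6], [4,7], [5,6], [5,7], [6,7]
  2-simplices (14): [1,2,4], [1,2,5], [1,3,6], [1,3,7], [1,4,6], [1,5,7], [2,3,5], [2,3,6], [2,4,7], [2,6,7], [3,4,5], [3,4,7], [4,5,6], [5,6,7]

giving chain groups C_0 ≅ Z^7, C_1 ≅ Z^21, C_2 ≅ Z^14.

∂_1: C_1 → C_0 sends each edge [p,q] (with p < q) to q − p. For instance
  ∂[1,2] = [2] − [1].
The 7×21 boundary matrix has rank 6 and Smith normal form diag(1,1,1,1,1,1).

The boundary map ∂_2: C_2 → C_1 acts by ∂[p,q,r] = [q,r] − [p,r] + [p,q]. For instance
  ∂[1,2,4] = [2,4] − [1,4] + [1,2],
  ∂[1,2,5] = [2,5] − [1,5] + [1,2].
The resulting 21×14 matrix has rank 13, and its Smith normal form has invariant factors (1,1,1,1,1,1,1,1,1,1,1,1,1).

Computing H_k = (kernel of ∂_k) / (image of ∂_{k+1}):

  H_0: rank C_0 − rank ∂_1 = 7 − 6 = 1, and the invariant factors of ∂_1 are all 1, so H_0 = Z.
  H_1: rank ker ∂_1 − rank ∂_2 = (21 − 6) − 13 = 2, and the invariant factors of ∂_2 are all 1, so H_1 = Z^2.
  H_2: rank ker ∂_2 − rank ∂_3 = (14 − 13) − 0 = 1, and there is no ∂_3, so H_2 = Z.

As a check, the Euler characteristic is 7 − 21 + 14 = 0, which agrees with 1 − 2 + 1 = 0.
(K is a triangulation of the torus T^2.)

H_0 = Z,  H_1 = Z^2,  H_2 = Z.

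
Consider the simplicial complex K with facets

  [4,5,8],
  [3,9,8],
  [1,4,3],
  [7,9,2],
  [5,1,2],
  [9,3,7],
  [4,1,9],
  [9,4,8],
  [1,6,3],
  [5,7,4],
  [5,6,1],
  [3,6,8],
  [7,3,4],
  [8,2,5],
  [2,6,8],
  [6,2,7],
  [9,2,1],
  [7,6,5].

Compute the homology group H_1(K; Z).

H_1 ≅ Z ⊕ Z/2Z.

Order the vertices as 1 < 2 < 3 < 4 < 5 < 6 < 7 < 8 < 9. Listing each simplex with vertices in this order, K has dimension 2 with simplices:

  0-simplices (9): [1], [2], [3], [4], [5], [6], [7], [8], [9]
  1-simplices (27): (27 of them)
  2-simplices (18): [1,2,5], [1,2,9], [1,3,4], [1,3,6], [1,4,9], [1,5,6], [2,5,8], [2,6,7], [2,6,8], [2,7,9], [3,4,7], [3,6,8], [3,7,9], [3,8,9], [4,5,7], [4,5,8], [4,8,9], [5,6,7]

Hence C_0 ≅ Z^9, C_1 ≅ Z^27, C_2 ≅ Z^18.

∂_1: C_1 → C_0 sends each edge [p,q] (with p < q) to q − p. For instance
  ∂[6,8] = [8] − [6].
As a 9×27 matrix over Z this has rank 8, with invariant factors (1,1,1,1,1,1,1,1).

Boundary ∂_2: C_2 → C_1 maps a triangle to the signed sum of its edges. For instance
  ∂[3,7,9] = [7,9] − [3,9] + [3,7],
  ∂[2,6,7] = [6,7] − [2,7] + [2,6].
As a 27×18 matrix over Z this has rank 18, with invariant factors (1,1,1,1,1,1,1,1,1,1,1,1,1,1,1,1,1,2).

From H_k ≅ ker(∂_k) / im(∂_{k+1}) we obtain:

  H_1: rank ker ∂_1 − rank ∂_2 = (27 − 8) − 18 = 1, and ∂_2 has invariant factor 2 > 1, so H_1 ≅ Z ⊕ Z/2Z.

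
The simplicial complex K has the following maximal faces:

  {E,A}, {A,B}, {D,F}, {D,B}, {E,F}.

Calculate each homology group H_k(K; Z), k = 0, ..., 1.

H_0 ≅ Z,  H_1 ≅ Z.

Take the total order A < B < D < E < F on the vertex set. Then K (dimension 1) consists of the simplices:

  0-simplices (5): A, B, D, E, F
  1-simplices (5): AB, AE, BD, DF, EF

so the chain groups are C_0 ≅ Z^5, C_1 ≅ Z^5.

The boundary map ∂_1: C_1 → C_0 is given by ∂[p,q] = [q] − [p]. For instance
  ∂EF = F − E.
As a 5×5 matrix over Z this has rank 4, with invariant factors (1,1,1,1).

From H_k ≅ ker(∂_k) / im(∂_{k+1}) we obtain:

  H_0: rank C_0 − rank ∂_1 = 5 − 4 = 1, and the invariant factors of ∂_1 are all 1, so H_0 = Z.
  H_1: rank ker ∂_1 − rank ∂_2 = (5 − 4) − 0 = 1, and there is no ∂_2, so H_1 = Z.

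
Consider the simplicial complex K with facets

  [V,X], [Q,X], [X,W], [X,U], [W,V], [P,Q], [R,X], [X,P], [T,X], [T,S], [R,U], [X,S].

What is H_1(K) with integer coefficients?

H_1 ≅ Z^4.

We work with the vertex ordering P < Q < R < S < T < U < V < W < X. The simplices of K, each written with vertices in increasing order, are:

  0-simplices (9): P, Q, R, S, T, U, V, W, X
  1-simplices (12): PQ, PX, QX, RU, RX, ST, SX, TX, UX, VW, VX, WX

so the chain groups are C_0 ≅ Z^9, C_1 ≅ Z^12.

Boundary ∂_1: C_1 → C_0 is given by ∂[p,q] = [q] − [p]. For instance
  ∂PQ = Q − P.
The 9×12 boundary matrix has rank 8 and Smith normal form diag(1,1,1,1,1,1,1,1).

From H_k ≅ ker(∂_k) / im(∂_{k+1}) we obtain:

  H_1: rank ker ∂_1 − rank ∂_2 = (12 − 8) − 0 = 4, and there is no ∂_2, so H_1 = Z^4.

(K is a triangulation of a wedge of 4 circles.)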